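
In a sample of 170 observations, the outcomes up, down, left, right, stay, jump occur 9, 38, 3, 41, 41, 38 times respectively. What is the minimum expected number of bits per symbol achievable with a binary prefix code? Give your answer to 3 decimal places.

Probabilities are the counts divided by 170.
Repeatedly combine the two least-probable nodes; the expected code length is the sum of the merged weights.
merge 3/170 + 9/170 → 6/85
merge 6/85 + 19/85 → 5/17
merge 19/85 + 41/170 → 79/170
merge 41/170 + 5/17 → 91/170
merge 79/170 + 91/170 → 1
L = 6/85 + 5/17 + 79/170 + 91/170 + 1 = 201/85 ≈ 2.365 bits/symbol.

2.365 bits/symbol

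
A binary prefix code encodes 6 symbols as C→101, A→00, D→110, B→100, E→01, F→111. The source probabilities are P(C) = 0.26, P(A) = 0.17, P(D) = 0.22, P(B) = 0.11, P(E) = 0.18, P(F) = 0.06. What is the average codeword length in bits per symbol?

L̄ = Σ pᵢ·ℓᵢ = 0.26·3 + 0.17·2 + 0.22·3 + 0.11·3 + 0.18·2 + 0.06·3 = 2.65 bits/symbol.

2.65 bits/symbol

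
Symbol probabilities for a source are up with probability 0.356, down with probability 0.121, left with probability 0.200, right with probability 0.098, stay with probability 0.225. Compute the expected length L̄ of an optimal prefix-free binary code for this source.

2.219 bits/symbol

Repeatedly combine the two least-probable nodes; the expected code length is the sum of the merged weights.
merge 49/500 + 121/1000 → 219/1000
merge 1/5 + 219/1000 → 419/1000
merge 9/40 + 89/250 → 581/1000
merge 419/1000 + 581/1000 → 1
L = 219/1000 + 419/1000 + 581/1000 + 1 = 2219/1000 = 2.219 bits/symbol.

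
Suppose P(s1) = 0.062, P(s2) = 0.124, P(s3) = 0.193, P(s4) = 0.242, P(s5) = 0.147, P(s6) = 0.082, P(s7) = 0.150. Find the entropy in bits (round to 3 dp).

2.689 bits

H = −Σ pᵢ log₂ pᵢ.
−0.062·log₂(0.062) = 0.2487
−0.124·log₂(0.124) = 0.3734
−0.193·log₂(0.193) = 0.4581
−0.242·log₂(0.242) = 0.4954
−0.147·log₂(0.147) = 0.4066
−0.082·log₂(0.082) = 0.2959
−0.150·log₂(0.150) = 0.4105
Sum ≈ 2.6886 → 2.689 bits.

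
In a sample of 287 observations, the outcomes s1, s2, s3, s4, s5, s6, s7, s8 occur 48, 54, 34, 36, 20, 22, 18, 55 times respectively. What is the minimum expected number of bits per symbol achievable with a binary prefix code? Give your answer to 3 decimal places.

Probabilities are the counts divided by 287.
Repeatedly combine the two least-probable nodes; the expected code length is the sum of the merged weights.
merge 18/287 + 20/287 → 38/287
merge 22/287 + 34/287 → 8/41
merge 36/287 + 38/287 → 74/287
merge 48/287 + 54/287 → 102/287
merge 55/287 + 8/41 → 111/287
merge 74/287 + 102/287 → 176/287
merge 111/287 + 176/287 → 1
L = 38/287 + 8/41 + 74/287 + 102/287 + 111/287 + 176/287 + 1 = 844/287 ≈ 2.941 bits/symbol.

2.941 bits/symbol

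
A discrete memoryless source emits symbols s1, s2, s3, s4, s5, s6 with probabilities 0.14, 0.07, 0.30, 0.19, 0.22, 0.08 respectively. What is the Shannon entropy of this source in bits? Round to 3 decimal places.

2.414 bits

H = −Σ pᵢ log₂ pᵢ.
−0.14·log₂(0.14) = 0.3971
−0.07·log₂(0.07) = 0.2686
−0.30·log₂(0.30) = 0.5211
−0.19·log₂(0.19) = 0.4552
−0.22·log₂(0.22) = 0.4806
−0.08·log₂(0.08) = 0.2915
Sum ≈ 2.4141 → 2.414 bits.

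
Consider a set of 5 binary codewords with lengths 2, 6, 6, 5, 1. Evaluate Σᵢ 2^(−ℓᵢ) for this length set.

0.8125

With common denominator 2^6 = 64: Σ 2^(−ℓᵢ) = 16/64 + 1/64 + 1/64 + 2/64 + 32/64 = 52/64 = 0.8125.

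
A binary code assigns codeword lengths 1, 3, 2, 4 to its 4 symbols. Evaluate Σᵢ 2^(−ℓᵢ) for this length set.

With common denominator 2^4 = 16: Σ 2^(−ℓᵢ) = 8/16 + 2/16 + 4/16 + 1/16 = 15/16 = 0.9375.

0.9375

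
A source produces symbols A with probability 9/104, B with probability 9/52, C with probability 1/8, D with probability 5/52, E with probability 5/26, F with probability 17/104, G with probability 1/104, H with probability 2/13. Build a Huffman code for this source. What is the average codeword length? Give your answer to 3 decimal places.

2.904 bits/symbol

Repeatedly combine the two least-probable nodes; the expected code length is the sum of the merged weights.
merge 1/104 + 9/104 → 5/52
merge 5/52 + 5/52 → 5/26
merge 1/8 + 2/13 → 29/104
merge 17/104 + 9/52 → 35/104
merge 5/26 + 5/26 → 5/13
merge 29/104 + 35/104 → 8/13
merge 5/13 + 8/13 → 1
L = 5/52 + 5/26 + 29/104 + 35/104 + 5/13 + 8/13 + 1 = 151/52 ≈ 2.904 bits/symbol.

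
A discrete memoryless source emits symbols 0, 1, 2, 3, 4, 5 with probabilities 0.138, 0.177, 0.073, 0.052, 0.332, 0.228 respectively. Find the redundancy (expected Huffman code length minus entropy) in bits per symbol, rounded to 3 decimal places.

Entropy H = −Σ p log₂ p ≈ 2.3483 bits.
Huffman merges: 13/250+73/1000→1/8; 1/8+69/500→263/1000; 177/1000+57/250→81/200; 263/1000+83/250→119/200; 81/200+119/200→1. L = 597/250 ≈ 2.3880.
L − H = 2.3880 − 2.3483 = 0.040 bits.

0.040 bits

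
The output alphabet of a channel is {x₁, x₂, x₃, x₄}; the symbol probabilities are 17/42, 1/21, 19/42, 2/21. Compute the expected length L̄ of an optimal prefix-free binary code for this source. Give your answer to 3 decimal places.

1.690 bits/symbol

Repeatedly combine the two least-probable nodes; the expected code length is the sum of the merged weights.
merge 1/21 + 2/21 → 1/7
merge 1/7 + 17/42 → 23/42
merge 19/42 + 23/42 → 1
L = 1/7 + 23/42 + 1 = 71/42 ≈ 1.690 bits/symbol.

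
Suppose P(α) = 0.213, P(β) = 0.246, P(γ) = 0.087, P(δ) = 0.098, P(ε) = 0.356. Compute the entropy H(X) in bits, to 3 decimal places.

H = −Σ pᵢ log₂ pᵢ.
−0.213·log₂(0.213) = 0.4752
−0.246·log₂(0.246) = 0.4977
−0.087·log₂(0.087) = 0.3065
−0.098·log₂(0.098) = 0.3284
−0.356·log₂(0.356) = 0.5305
Sum ≈ 2.1383 → 2.138 bits.

2.138 bits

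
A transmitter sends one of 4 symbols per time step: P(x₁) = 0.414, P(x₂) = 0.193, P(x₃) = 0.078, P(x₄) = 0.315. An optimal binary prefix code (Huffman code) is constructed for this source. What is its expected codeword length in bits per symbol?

1.857 bits/symbol

Repeatedly combine the two least-probable nodes; the expected code length is the sum of the merged weights.
merge 39/500 + 193/1000 → 271/1000
merge 271/1000 + 63/200 → 293/500
merge 207/500 + 293/500 → 1
L = 271/1000 + 293/500 + 1 = 1857/1000 = 1.857 bits/symbol.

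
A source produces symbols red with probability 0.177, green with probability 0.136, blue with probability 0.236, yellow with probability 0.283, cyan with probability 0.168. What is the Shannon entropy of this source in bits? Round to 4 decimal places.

H = −Σ pᵢ log₂ pᵢ.
−0.177·log₂(0.177) = 0.4422
−0.136·log₂(0.136) = 0.3915
−0.236·log₂(0.236) = 0.4916
−0.283·log₂(0.283) = 0.5154
−0.168·log₂(0.168) = 0.4323
Sum ≈ 2.2730 → 2.2730 bits.

2.2730 bits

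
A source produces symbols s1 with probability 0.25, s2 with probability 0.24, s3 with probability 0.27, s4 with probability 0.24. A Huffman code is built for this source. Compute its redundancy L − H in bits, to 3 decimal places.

0.002 bits

Entropy H = −Σ p log₂ p ≈ 1.9983 bits.
Huffman merges: 6/25+6/25→12/25; 1/4+27/100→13/25; 12/25+13/25→1. L = 2 ≈ 2.0000.
L − H = 2.0000 − 1.9983 = 0.002 bits.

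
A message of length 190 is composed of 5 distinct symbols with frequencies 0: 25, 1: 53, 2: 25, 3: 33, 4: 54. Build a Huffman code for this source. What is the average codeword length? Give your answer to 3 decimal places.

Probabilities are the counts divided by 190.
Repeatedly combine the two least-probable nodes; the expected code length is the sum of the merged weights.
merge 5/38 + 5/38 → 5/19
merge 33/190 + 5/19 → 83/190
merge 53/190 + 27/95 → 107/190
merge 83/190 + 107/190 → 1
L = 5/19 + 83/190 + 107/190 + 1 = 43/19 ≈ 2.263 bits/symbol.

2.263 bits/symbol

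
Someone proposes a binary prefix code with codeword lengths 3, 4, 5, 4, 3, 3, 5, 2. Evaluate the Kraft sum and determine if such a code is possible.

With common denominator 2^5 = 32: Σ 2^(−ℓᵢ) = 4/32 + 2/32 + 1/32 + 2/32 + 4/32 + 4/32 + 1/32 + 8/32 = 26/32 = 0.8125.
Kraft's inequality requires Σ ≤ 1; here Σ = 0.8125 ≤ 1, so such a prefix code exists.

0.8125; yes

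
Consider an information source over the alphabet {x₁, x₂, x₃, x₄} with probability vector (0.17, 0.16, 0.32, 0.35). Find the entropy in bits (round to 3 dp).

1.914 bits

H = −Σ pᵢ log₂ pᵢ.
−0.17·log₂(0.17) = 0.4346
−0.16·log₂(0.16) = 0.4230
−0.32·log₂(0.32) = 0.5260
−0.35·log₂(0.35) = 0.5301
Sum ≈ 1.9137 → 1.914 bits.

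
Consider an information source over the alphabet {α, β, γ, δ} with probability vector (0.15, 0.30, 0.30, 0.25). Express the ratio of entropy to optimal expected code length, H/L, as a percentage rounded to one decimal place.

Entropy H = −Σ p log₂ p ≈ 1.9527 bits.
Huffman merges: 3/20+1/4→2/5; 3/10+3/10→3/5; 2/5+3/5→1. L = 2 ≈ 2.0000.
Efficiency = H/L = 1.9527/2.0000 = 97.6%.

97.6%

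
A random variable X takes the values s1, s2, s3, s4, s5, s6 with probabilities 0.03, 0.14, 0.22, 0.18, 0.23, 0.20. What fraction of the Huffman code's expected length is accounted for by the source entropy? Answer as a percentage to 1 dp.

96.3%

Entropy H = −Σ p log₂ p ≈ 2.4268 bits.
Huffman merges: 3/100+7/50→17/100; 17/100+9/50→7/20; 1/5+11/50→21/50; 23/100+7/20→29/50; 21/50+29/50→1. L = 63/25 ≈ 2.5200.
Efficiency = H/L = 2.4268/2.5200 = 96.3%.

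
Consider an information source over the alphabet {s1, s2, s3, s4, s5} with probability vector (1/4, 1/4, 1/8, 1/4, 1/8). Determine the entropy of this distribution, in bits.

Each probability is a power of 1/2, so log₂(1/p) is an integer.
H = Σ p·log₂(1/p) = 1/4·2 + 1/4·2 + 1/8·3 + 1/4·2 + 1/8·3 = 2.25 bits.

2.25 bits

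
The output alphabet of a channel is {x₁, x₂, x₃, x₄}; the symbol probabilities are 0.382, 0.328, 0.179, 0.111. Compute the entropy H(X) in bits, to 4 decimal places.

1.8541 bits

H = −Σ pᵢ log₂ pᵢ.
−0.382·log₂(0.382) = 0.5304
−0.328·log₂(0.328) = 0.5275
−0.179·log₂(0.179) = 0.4443
−0.111·log₂(0.111) = 0.3520
Sum ≈ 1.8541 → 1.8541 bits.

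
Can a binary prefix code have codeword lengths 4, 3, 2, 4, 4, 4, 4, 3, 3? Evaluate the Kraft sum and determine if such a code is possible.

With common denominator 2^4 = 16: Σ 2^(−ℓᵢ) = 1/16 + 2/16 + 4/16 + 1/16 + 1/16 + 1/16 + 1/16 + 2/16 + 2/16 = 15/16 = 0.9375.
Kraft's inequality requires Σ ≤ 1; here Σ = 0.9375 ≤ 1, so such a prefix code exists.

0.9375; yes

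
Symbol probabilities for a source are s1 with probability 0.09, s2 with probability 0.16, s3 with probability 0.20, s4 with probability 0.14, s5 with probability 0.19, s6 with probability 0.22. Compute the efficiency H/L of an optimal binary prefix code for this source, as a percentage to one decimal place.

98.2%

Entropy H = −Σ p log₂ p ≈ 2.5330 bits.
Huffman merges: 9/100+7/50→23/100; 4/25+19/100→7/20; 1/5+11/50→21/50; 23/100+7/20→29/50; 21/50+29/50→1. L = 129/50 ≈ 2.5800.
Efficiency = H/L = 2.5330/2.5800 = 98.2%.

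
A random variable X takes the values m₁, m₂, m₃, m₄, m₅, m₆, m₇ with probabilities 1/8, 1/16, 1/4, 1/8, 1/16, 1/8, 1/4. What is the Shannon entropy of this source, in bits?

2.625 bits

Each probability is a power of 1/2, so log₂(1/p) is an integer.
H = Σ p·log₂(1/p) = 1/8·3 + 1/16·4 + 1/4·2 + 1/8·3 + 1/16·4 + 1/8·3 + 1/4·2 = 2.625 bits.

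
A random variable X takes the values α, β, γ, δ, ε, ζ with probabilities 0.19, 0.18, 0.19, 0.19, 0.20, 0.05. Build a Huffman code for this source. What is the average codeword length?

2.61 bits/symbol

Repeatedly combine the two least-probable nodes; the expected code length is the sum of the merged weights.
merge 1/20 + 9/50 → 23/100
merge 19/100 + 19/100 → 19/50
merge 19/100 + 1/5 → 39/100
merge 23/100 + 19/50 → 61/100
merge 39/100 + 61/100 → 1
L = 23/100 + 19/50 + 39/100 + 61/100 + 1 = 261/100 = 2.61 bits/symbol.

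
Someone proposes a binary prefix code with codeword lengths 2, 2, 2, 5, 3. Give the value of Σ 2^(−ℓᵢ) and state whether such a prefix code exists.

0.90625; yes

With common denominator 2^5 = 32: Σ 2^(−ℓᵢ) = 8/32 + 8/32 + 8/32 + 1/32 + 4/32 = 29/32 = 0.90625.
Kraft's inequality requires Σ ≤ 1; here Σ = 0.90625 ≤ 1, so such a prefix code exists.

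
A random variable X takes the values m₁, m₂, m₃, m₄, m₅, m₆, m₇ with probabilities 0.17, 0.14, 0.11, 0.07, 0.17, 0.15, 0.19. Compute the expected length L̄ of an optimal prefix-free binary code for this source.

Repeatedly combine the two least-probable nodes; the expected code length is the sum of the merged weights.
merge 7/100 + 11/100 → 9/50
merge 7/50 + 3/20 → 29/100
merge 17/100 + 17/100 → 17/50
merge 9/50 + 19/100 → 37/100
merge 29/100 + 17/50 → 63/100
merge 37/100 + 63/100 → 1
L = 9/50 + 29/100 + 17/50 + 37/100 + 63/100 + 1 = 281/100 = 2.81 bits/symbol.

2.81 bits/symbol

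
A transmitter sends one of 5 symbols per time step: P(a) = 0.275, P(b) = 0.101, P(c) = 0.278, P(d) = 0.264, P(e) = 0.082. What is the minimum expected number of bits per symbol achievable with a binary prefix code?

Repeatedly combine the two least-probable nodes; the expected code length is the sum of the merged weights.
merge 41/500 + 101/1000 → 183/1000
merge 183/1000 + 33/125 → 447/1000
merge 11/40 + 139/500 → 553/1000
merge 447/1000 + 553/1000 → 1
L = 183/1000 + 447/1000 + 553/1000 + 1 = 2183/1000 = 2.183 bits/symbol.

2.183 bits/symbol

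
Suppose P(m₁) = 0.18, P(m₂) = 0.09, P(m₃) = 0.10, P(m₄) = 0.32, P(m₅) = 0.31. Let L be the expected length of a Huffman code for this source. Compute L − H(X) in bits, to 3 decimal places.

Entropy H = −Σ p log₂ p ≈ 2.1400 bits.
Huffman merges: 9/100+1/10→19/100; 9/50+19/100→37/100; 31/100+8/25→63/100; 37/100+63/100→1. L = 219/100 ≈ 2.1900.
L − H = 2.1900 − 2.1400 = 0.050 bits.

0.050 bits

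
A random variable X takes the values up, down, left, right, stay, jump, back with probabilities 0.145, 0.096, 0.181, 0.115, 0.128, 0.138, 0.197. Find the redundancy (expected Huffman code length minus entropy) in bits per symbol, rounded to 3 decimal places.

Entropy H = −Σ p log₂ p ≈ 2.7693 bits.
Huffman merges: 12/125+23/200→211/1000; 16/125+69/500→133/500; 29/200+181/1000→163/500; 197/1000+211/1000→51/125; 133/500+163/500→74/125; 51/125+74/125→1. L = 2803/1000 ≈ 2.8030.
L − H = 2.8030 − 2.7693 = 0.034 bits.

0.034 bits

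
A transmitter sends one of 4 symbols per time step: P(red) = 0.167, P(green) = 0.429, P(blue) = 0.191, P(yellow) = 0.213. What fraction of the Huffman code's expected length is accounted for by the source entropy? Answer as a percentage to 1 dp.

97.8%

Entropy H = −Σ p log₂ p ≈ 1.8864 bits.
Huffman merges: 167/1000+191/1000→179/500; 213/1000+179/500→571/1000; 429/1000+571/1000→1. L = 1929/1000 ≈ 1.9290.
Efficiency = H/L = 1.8864/1.9290 = 97.8%.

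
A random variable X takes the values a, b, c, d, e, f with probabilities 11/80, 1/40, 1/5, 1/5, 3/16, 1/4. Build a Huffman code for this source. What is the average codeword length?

2.5125 bits/symbol

Repeatedly combine the two least-probable nodes; the expected code length is the sum of the merged weights.
merge 1/40 + 11/80 → 13/80
merge 13/80 + 3/16 → 7/20
merge 1/5 + 1/5 → 2/5
merge 1/4 + 7/20 → 3/5
merge 2/5 + 3/5 → 1
L = 13/80 + 7/20 + 2/5 + 3/5 + 1 = 201/80 = 2.5125 bits/symbol.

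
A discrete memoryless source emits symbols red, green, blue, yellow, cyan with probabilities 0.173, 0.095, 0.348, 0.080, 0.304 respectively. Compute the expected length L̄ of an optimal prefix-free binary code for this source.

Repeatedly combine the two least-probable nodes; the expected code length is the sum of the merged weights.
merge 2/25 + 19/200 → 7/40
merge 173/1000 + 7/40 → 87/250
merge 38/125 + 87/250 → 163/250
merge 87/250 + 163/250 → 1
L = 7/40 + 87/250 + 163/250 + 1 = 87/40 = 2.175 bits/symbol.

2.175 bits/symbol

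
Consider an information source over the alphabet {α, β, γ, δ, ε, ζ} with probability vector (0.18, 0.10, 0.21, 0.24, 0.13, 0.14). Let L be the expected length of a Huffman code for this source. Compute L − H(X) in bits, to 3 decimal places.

0.026 bits

Entropy H = −Σ p log₂ p ≈ 2.5242 bits.
Huffman merges: 1/10+13/100→23/100; 7/50+9/50→8/25; 21/100+23/100→11/25; 6/25+8/25→14/25; 11/25+14/25→1. L = 51/20 ≈ 2.5500.
L − H = 2.5500 − 2.5242 = 0.026 bits.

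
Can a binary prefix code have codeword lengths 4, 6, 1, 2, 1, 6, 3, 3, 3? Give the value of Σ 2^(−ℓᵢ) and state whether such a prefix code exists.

1.71875; no

With common denominator 2^6 = 64: Σ 2^(−ℓᵢ) = 4/64 + 1/64 + 32/64 + 16/64 + 32/64 + 1/64 + 8/64 + 8/64 + 8/64 = 110/64 = 1.71875.
Kraft's inequality requires Σ ≤ 1; here Σ = 1.71875 > 1, so no such prefix code exists.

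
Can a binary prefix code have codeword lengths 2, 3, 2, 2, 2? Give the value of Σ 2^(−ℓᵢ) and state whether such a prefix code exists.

1.125; no

With common denominator 2^3 = 8: Σ 2^(−ℓᵢ) = 2/8 + 1/8 + 2/8 + 2/8 + 2/8 = 9/8 = 1.125.
Kraft's inequality requires Σ ≤ 1; here Σ = 1.125 > 1, so no such prefix code exists.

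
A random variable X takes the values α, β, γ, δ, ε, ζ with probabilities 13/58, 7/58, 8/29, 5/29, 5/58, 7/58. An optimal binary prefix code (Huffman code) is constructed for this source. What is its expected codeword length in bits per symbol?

2.5 bits/symbol

Repeatedly combine the two least-probable nodes; the expected code length is the sum of the merged weights.
merge 5/58 + 7/58 → 6/29
merge 7/58 + 5/29 → 17/58
merge 6/29 + 13/58 → 25/58
merge 8/29 + 17/58 → 33/58
merge 25/58 + 33/58 → 1
L = 6/29 + 17/58 + 25/58 + 33/58 + 1 = 5/2 = 2.5 bits/symbol.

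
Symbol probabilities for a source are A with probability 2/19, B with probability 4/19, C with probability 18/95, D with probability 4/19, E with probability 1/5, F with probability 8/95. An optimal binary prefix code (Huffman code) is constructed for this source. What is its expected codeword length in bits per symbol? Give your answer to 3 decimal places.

2.568 bits/symbol

Repeatedly combine the two least-probable nodes; the expected code length is the sum of the merged weights.
merge 8/95 + 2/19 → 18/95
merge 18/95 + 18/95 → 36/95
merge 1/5 + 4/19 → 39/95
merge 4/19 + 36/95 → 56/95
merge 39/95 + 56/95 → 1
L = 18/95 + 36/95 + 39/95 + 56/95 + 1 = 244/95 ≈ 2.568 bits/symbol.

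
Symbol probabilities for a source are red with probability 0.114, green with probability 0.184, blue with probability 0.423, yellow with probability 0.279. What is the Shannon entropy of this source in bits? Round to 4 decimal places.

1.8454 bits

H = −Σ pᵢ log₂ pᵢ.
−0.114·log₂(0.114) = 0.3571
−0.184·log₂(0.184) = 0.4494
−0.423·log₂(0.423) = 0.5251
−0.279·log₂(0.279) = 0.5138
Sum ≈ 1.8454 → 1.8454 bits.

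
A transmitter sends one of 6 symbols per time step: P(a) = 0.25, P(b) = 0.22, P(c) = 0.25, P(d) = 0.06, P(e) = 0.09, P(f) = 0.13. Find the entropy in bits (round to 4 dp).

2.4194 bits

H = −Σ pᵢ log₂ pᵢ.
−0.25·log₂(0.25) = 0.5000
−0.22·log₂(0.22) = 0.4806
−0.25·log₂(0.25) = 0.5000
−0.06·log₂(0.06) = 0.2435
−0.09·log₂(0.09) = 0.3127
−0.13·log₂(0.13) = 0.3826
Sum ≈ 2.4194 → 2.4194 bits.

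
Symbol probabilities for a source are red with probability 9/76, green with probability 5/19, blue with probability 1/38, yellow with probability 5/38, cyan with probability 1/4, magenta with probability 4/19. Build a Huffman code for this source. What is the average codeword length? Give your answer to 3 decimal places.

Repeatedly combine the two least-probable nodes; the expected code length is the sum of the merged weights.
merge 1/38 + 9/76 → 11/76
merge 5/38 + 11/76 → 21/76
merge 4/19 + 1/4 → 35/76
merge 5/19 + 21/76 → 41/76
merge 35/76 + 41/76 → 1
L = 11/76 + 21/76 + 35/76 + 41/76 + 1 = 46/19 ≈ 2.421 bits/symbol.

2.421 bits/symbol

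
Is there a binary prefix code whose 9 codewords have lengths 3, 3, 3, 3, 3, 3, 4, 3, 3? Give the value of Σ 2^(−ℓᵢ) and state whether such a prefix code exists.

With common denominator 2^4 = 16: Σ 2^(−ℓᵢ) = 2/16 + 2/16 + 2/16 + 2/16 + 2/16 + 2/16 + 1/16 + 2/16 + 2/16 = 17/16 = 1.0625.
Kraft's inequality requires Σ ≤ 1; here Σ = 1.0625 > 1, so no such prefix code exists.

1.0625; no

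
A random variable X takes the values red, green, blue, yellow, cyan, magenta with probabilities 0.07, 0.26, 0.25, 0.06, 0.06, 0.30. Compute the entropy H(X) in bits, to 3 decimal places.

2.282 bits

H = −Σ pᵢ log₂ pᵢ.
−0.07·log₂(0.07) = 0.2686
−0.26·log₂(0.26) = 0.5053
−0.25·log₂(0.25) = 0.5000
−0.06·log₂(0.06) = 0.2435
−0.06·log₂(0.06) = 0.2435
−0.30·log₂(0.30) = 0.5211
Sum ≈ 2.2820 → 2.282 bits.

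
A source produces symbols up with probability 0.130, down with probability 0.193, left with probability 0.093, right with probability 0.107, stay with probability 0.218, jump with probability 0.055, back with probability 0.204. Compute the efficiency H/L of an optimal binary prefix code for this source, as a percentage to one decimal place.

Entropy H = −Σ p log₂ p ≈ 2.6814 bits.
Huffman merges: 11/200+93/1000→37/250; 107/1000+13/100→237/1000; 37/250+193/1000→341/1000; 51/250+109/500→211/500; 237/1000+341/1000→289/500; 211/500+289/500→1. L = 1363/500 ≈ 2.7260.
Efficiency = H/L = 2.6814/2.7260 = 98.4%.

98.4%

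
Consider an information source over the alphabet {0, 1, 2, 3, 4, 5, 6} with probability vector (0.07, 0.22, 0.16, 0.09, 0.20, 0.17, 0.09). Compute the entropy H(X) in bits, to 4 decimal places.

H = −Σ pᵢ log₂ pᵢ.
−0.07·log₂(0.07) = 0.2686
−0.22·log₂(0.22) = 0.4806
−0.16·log₂(0.16) = 0.4230
−0.09·log₂(0.09) = 0.3127
−0.20·log₂(0.20) = 0.4644
−0.17·log₂(0.17) = 0.4346
−0.09·log₂(0.09) = 0.3127
Sum ≈ 2.6964 → 2.6964 bits.

2.6964 bits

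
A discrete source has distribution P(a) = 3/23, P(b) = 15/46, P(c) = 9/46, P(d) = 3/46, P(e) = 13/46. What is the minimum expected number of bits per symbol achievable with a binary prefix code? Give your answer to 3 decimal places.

Repeatedly combine the two least-probable nodes; the expected code length is the sum of the merged weights.
merge 3/46 + 3/23 → 9/46
merge 9/46 + 9/46 → 9/23
merge 13/46 + 15/46 → 14/23
merge 9/23 + 14/23 → 1
L = 9/46 + 9/23 + 14/23 + 1 = 101/46 ≈ 2.196 bits/symbol.

2.196 bits/symbol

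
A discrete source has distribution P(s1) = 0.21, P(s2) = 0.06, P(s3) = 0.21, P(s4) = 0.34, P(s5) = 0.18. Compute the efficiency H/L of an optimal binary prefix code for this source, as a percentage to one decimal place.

96.6%

Entropy H = −Σ p log₂ p ≈ 2.1637 bits.
Huffman merges: 3/50+9/50→6/25; 21/100+21/100→21/50; 6/25+17/50→29/50; 21/50+29/50→1. L = 56/25 ≈ 2.2400.
Efficiency = H/L = 2.1637/2.2400 = 96.6%.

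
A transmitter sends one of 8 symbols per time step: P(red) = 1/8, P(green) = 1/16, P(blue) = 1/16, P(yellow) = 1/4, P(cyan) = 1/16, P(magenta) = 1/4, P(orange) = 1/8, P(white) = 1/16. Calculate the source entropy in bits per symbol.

2.75 bits

Each probability is a power of 1/2, so log₂(1/p) is an integer.
H = Σ p·log₂(1/p) = 1/8·3 + 1/16·4 + 1/16·4 + 1/4·2 + 1/16·4 + 1/4·2 + 1/8·3 + 1/16·4 = 2.75 bits.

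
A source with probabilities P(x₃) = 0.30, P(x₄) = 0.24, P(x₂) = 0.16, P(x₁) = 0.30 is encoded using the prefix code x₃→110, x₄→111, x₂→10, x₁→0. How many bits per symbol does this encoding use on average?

L̄ = Σ pᵢ·ℓᵢ = 0.30·3 + 0.24·3 + 0.16·2 + 0.30·1 = 2.24 bits/symbol.

2.24 bits/symbol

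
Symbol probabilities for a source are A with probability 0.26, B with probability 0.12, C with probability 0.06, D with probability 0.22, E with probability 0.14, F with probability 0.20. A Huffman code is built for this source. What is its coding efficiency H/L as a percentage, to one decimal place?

98.3%

Entropy H = −Σ p log₂ p ≈ 2.4580 bits.
Huffman merges: 3/50+3/25→9/50; 7/50+9/50→8/25; 1/5+11/50→21/50; 13/50+8/25→29/50; 21/50+29/50→1. L = 5/2 ≈ 2.5000.
Efficiency = H/L = 2.4580/2.5000 = 98.3%.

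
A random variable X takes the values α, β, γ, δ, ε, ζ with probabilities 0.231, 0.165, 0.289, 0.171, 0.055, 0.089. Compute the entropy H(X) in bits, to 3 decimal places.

2.411 bits

H = −Σ pᵢ log₂ pᵢ.
−0.231·log₂(0.231) = 0.4883
−0.165·log₂(0.165) = 0.4289
−0.289·log₂(0.289) = 0.5176
−0.171·log₂(0.171) = 0.4357
−0.055·log₂(0.055) = 0.2301
−0.089·log₂(0.089) = 0.3106
Sum ≈ 2.4113 → 2.411 bits.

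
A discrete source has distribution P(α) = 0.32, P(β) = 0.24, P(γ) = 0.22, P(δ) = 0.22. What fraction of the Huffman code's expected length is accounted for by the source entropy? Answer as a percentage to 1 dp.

99.1%

Entropy H = −Σ p log₂ p ≈ 1.9813 bits.
Huffman merges: 11/50+11/50→11/25; 6/25+8/25→14/25; 11/25+14/25→1. L = 2 ≈ 2.0000.
Efficiency = H/L = 1.9813/2.0000 = 99.1%.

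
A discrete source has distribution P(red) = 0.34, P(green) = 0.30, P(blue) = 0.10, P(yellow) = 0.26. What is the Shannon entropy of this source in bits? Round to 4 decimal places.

H = −Σ pᵢ log₂ pᵢ.
−0.34·log₂(0.34) = 0.5292
−0.30·log₂(0.30) = 0.5211
−0.10·log₂(0.10) = 0.3322
−0.26·log₂(0.26) = 0.5053
Sum ≈ 1.8877 → 1.8877 bits.

1.8877 bits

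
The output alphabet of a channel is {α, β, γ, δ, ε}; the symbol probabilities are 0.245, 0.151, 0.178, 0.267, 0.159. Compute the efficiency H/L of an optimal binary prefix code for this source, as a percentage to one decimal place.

98.8%

Entropy H = −Σ p log₂ p ≈ 2.2827 bits.
Huffman merges: 151/1000+159/1000→31/100; 89/500+49/200→423/1000; 267/1000+31/100→577/1000; 423/1000+577/1000→1. L = 231/100 ≈ 2.3100.
Efficiency = H/L = 2.2827/2.3100 = 98.8%.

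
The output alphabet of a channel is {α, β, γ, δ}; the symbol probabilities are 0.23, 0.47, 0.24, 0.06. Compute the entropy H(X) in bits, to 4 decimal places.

H = −Σ pᵢ log₂ pᵢ.
−0.23·log₂(0.23) = 0.4877
−0.47·log₂(0.47) = 0.5120
−0.24·log₂(0.24) = 0.4941
−0.06·log₂(0.06) = 0.2435
Sum ≈ 1.7373 → 1.7373 bits.

1.7373 bits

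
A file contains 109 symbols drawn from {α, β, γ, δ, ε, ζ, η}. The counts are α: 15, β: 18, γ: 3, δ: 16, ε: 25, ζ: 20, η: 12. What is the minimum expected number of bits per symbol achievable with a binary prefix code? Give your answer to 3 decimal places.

Probabilities are the counts divided by 109.
Repeatedly combine the two least-probable nodes; the expected code length is the sum of the merged weights.
merge 3/109 + 12/109 → 15/109
merge 15/109 + 15/109 → 30/109
merge 16/109 + 18/109 → 34/109
merge 20/109 + 25/109 → 45/109
merge 30/109 + 34/109 → 64/109
merge 45/109 + 64/109 → 1
L = 15/109 + 30/109 + 34/109 + 45/109 + 64/109 + 1 = 297/109 ≈ 2.725 bits/symbol.

2.725 bits/symbol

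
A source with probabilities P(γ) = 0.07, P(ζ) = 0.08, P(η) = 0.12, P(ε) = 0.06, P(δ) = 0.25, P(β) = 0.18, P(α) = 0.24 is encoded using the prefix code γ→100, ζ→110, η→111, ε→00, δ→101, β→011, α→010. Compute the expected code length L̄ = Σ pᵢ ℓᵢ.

2.94 bits/symbol

L̄ = Σ pᵢ·ℓᵢ = 0.07·3 + 0.08·3 + 0.12·3 + 0.06·2 + 0.25·3 + 0.18·3 + 0.24·3 = 2.94 bits/symbol.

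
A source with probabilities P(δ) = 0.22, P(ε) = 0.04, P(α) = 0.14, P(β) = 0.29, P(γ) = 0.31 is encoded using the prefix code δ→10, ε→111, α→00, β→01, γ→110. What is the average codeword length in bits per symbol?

L̄ = Σ pᵢ·ℓᵢ = 0.22·2 + 0.04·3 + 0.14·2 + 0.29·2 + 0.31·3 = 2.35 bits/symbol.

2.35 bits/symbol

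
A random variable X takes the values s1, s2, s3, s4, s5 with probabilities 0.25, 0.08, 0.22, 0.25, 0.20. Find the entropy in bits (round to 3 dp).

H = −Σ pᵢ log₂ pᵢ.
−0.25·log₂(0.25) = 0.5000
−0.08·log₂(0.08) = 0.2915
−0.22·log₂(0.22) = 0.4806
−0.25·log₂(0.25) = 0.5000
−0.20·log₂(0.20) = 0.4644
Sum ≈ 2.2365 → 2.236 bits.

2.236 bits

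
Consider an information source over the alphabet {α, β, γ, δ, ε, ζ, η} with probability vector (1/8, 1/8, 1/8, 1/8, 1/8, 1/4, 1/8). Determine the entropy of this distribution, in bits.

2.75 bits

Each probability is a power of 1/2, so log₂(1/p) is an integer.
H = Σ p·log₂(1/p) = 1/8·3 + 1/8·3 + 1/8·3 + 1/8·3 + 1/8·3 + 1/4·2 + 1/8·3 = 2.75 bits.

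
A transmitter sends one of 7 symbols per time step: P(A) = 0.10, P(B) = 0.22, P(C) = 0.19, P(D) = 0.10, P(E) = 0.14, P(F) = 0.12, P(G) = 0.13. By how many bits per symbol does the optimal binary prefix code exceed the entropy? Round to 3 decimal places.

Entropy H = −Σ p log₂ p ≈ 2.7470 bits.
Huffman merges: 1/10+1/10→1/5; 3/25+13/100→1/4; 7/50+19/100→33/100; 1/5+11/50→21/50; 1/4+33/100→29/50; 21/50+29/50→1. L = 139/50 ≈ 2.7800.
L − H = 2.7800 − 2.7470 = 0.033 bits.

0.033 bits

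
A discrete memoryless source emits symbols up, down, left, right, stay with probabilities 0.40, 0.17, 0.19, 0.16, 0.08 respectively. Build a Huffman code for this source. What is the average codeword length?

Repeatedly combine the two least-probable nodes; the expected code length is the sum of the merged weights.
merge 2/25 + 4/25 → 6/25
merge 17/100 + 19/100 → 9/25
merge 6/25 + 9/25 → 3/5
merge 2/5 + 3/5 → 1
L = 6/25 + 9/25 + 3/5 + 1 = 11/5 = 2.2 bits/symbol.

2.2 bits/symbol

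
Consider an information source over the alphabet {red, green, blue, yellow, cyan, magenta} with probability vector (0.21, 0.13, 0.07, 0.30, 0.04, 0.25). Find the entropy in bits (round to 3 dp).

2.331 bits

H = −Σ pᵢ log₂ pᵢ.
−0.21·log₂(0.21) = 0.4728
−0.13·log₂(0.13) = 0.3826
−0.07·log₂(0.07) = 0.2686
−0.30·log₂(0.30) = 0.5211
−0.04·log₂(0.04) = 0.1858
−0.25·log₂(0.25) = 0.5000
Sum ≈ 2.3309 → 2.331 bits.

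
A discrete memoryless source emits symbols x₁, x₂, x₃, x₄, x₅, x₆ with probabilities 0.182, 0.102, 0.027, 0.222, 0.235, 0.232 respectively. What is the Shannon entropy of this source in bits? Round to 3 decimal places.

2.386 bits

H = −Σ pᵢ log₂ pᵢ.
−0.182·log₂(0.182) = 0.4474
−0.102·log₂(0.102) = 0.3359
−0.027·log₂(0.027) = 0.1407
−0.222·log₂(0.222) = 0.4820
−0.235·log₂(0.235) = 0.4910
−0.232·log₂(0.232) = 0.4890
Sum ≈ 2.3860 → 2.386 bits.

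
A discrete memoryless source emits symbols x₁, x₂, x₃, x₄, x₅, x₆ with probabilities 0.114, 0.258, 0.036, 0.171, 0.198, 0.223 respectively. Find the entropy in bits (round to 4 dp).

H = −Σ pᵢ log₂ pᵢ.
−0.114·log₂(0.114) = 0.3571
−0.258·log₂(0.258) = 0.5043
−0.036·log₂(0.036) = 0.1727
−0.171·log₂(0.171) = 0.4357
−0.198·log₂(0.198) = 0.4626
−0.223·log₂(0.223) = 0.4828
Sum ≈ 2.4152 → 2.4152 bits.

2.4152 bits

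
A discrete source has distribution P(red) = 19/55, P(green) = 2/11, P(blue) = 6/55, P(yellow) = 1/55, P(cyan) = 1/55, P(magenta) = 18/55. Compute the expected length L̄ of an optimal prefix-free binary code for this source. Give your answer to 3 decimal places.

2.164 bits/symbol

Repeatedly combine the two least-probable nodes; the expected code length is the sum of the merged weights.
merge 1/55 + 1/55 → 2/55
merge 2/55 + 6/55 → 8/55
merge 8/55 + 2/11 → 18/55
merge 18/55 + 18/55 → 36/55
merge 19/55 + 36/55 → 1
L = 2/55 + 8/55 + 18/55 + 36/55 + 1 = 119/55 ≈ 2.164 bits/symbol.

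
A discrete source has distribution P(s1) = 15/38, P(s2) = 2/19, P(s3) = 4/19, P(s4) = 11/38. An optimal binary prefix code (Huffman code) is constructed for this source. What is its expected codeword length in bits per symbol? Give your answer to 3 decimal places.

Repeatedly combine the two least-probable nodes; the expected code length is the sum of the merged weights.
merge 2/19 + 4/19 → 6/19
merge 11/38 + 6/19 → 23/38
merge 15/38 + 23/38 → 1
L = 6/19 + 23/38 + 1 = 73/38 ≈ 1.921 bits/symbol.

1.921 bits/symbol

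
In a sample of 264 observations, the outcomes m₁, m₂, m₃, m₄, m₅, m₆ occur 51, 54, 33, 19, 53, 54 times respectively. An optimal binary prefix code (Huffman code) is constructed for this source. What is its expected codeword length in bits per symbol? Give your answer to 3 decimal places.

2.587 bits/symbol

Probabilities are the counts divided by 264.
Repeatedly combine the two least-probable nodes; the expected code length is the sum of the merged weights.
merge 19/264 + 1/8 → 13/66
merge 17/88 + 13/66 → 103/264
merge 53/264 + 9/44 → 107/264
merge 9/44 + 103/264 → 157/264
merge 107/264 + 157/264 → 1
L = 13/66 + 103/264 + 107/264 + 157/264 + 1 = 683/264 ≈ 2.587 bits/symbol.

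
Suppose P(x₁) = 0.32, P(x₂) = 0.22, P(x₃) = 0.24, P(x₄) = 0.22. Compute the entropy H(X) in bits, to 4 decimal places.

1.9813 bits

H = −Σ pᵢ log₂ pᵢ.
−0.32·log₂(0.32) = 0.5260
−0.22·log₂(0.22) = 0.4806
−0.24·log₂(0.24) = 0.4941
−0.22·log₂(0.22) = 0.4806
Sum ≈ 1.9813 → 1.9813 bits.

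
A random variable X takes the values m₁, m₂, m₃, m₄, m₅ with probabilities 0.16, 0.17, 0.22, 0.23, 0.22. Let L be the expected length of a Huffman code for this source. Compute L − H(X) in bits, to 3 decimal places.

0.024 bits

Entropy H = −Σ p log₂ p ≈ 2.3064 bits.
Huffman merges: 4/25+17/100→33/100; 11/50+11/50→11/25; 23/100+33/100→14/25; 11/25+14/25→1. L = 233/100 ≈ 2.3300.
L − H = 2.3300 − 2.3064 = 0.024 bits.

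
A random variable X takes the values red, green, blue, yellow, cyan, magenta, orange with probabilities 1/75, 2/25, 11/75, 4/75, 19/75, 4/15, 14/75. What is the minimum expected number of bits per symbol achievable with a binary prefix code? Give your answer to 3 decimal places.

Repeatedly combine the two least-probable nodes; the expected code length is the sum of the merged weights.
merge 1/75 + 4/75 → 1/15
merge 1/15 + 2/25 → 11/75
merge 11/75 + 11/75 → 22/75
merge 14/75 + 19/75 → 11/25
merge 4/15 + 22/75 → 14/25
merge 11/25 + 14/25 → 1
L = 1/15 + 11/75 + 22/75 + 11/25 + 14/25 + 1 = 188/75 ≈ 2.507 bits/symbol.

2.507 bits/symbol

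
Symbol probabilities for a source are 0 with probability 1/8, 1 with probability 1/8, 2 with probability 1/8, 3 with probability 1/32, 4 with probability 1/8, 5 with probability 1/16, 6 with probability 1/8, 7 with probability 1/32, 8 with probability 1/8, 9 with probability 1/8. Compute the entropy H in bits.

Each probability is a power of 1/2, so log₂(1/p) is an integer.
H = Σ p·log₂(1/p) = 1/8·3 + 1/8·3 + 1/8·3 + 1/32·5 + 1/8·3 + 1/16·4 + 1/8·3 + 1/32·5 + 1/8·3 + 1/8·3 = 3.1875 bits.

3.1875 bits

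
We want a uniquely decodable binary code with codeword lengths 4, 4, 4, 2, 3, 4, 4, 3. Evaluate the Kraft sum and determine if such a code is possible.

With common denominator 2^4 = 16: Σ 2^(−ℓᵢ) = 1/16 + 1/16 + 1/16 + 4/16 + 2/16 + 1/16 + 1/16 + 2/16 = 13/16 = 0.8125.
Kraft's inequality requires Σ ≤ 1; here Σ = 0.8125 ≤ 1, so such a prefix code exists.

0.8125; yes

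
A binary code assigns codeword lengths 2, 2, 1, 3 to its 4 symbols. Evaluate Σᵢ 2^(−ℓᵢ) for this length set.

With common denominator 2^3 = 8: Σ 2^(−ℓᵢ) = 2/8 + 2/8 + 4/8 + 1/8 = 9/8 = 1.125.

1.125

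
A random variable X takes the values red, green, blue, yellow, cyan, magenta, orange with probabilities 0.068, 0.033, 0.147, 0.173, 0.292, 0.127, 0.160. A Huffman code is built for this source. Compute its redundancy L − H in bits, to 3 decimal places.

0.046 bits

Entropy H = −Σ p log₂ p ≈ 2.5903 bits.
Huffman merges: 33/1000+17/250→101/1000; 101/1000+127/1000→57/250; 147/1000+4/25→307/1000; 173/1000+57/250→401/1000; 73/250+307/1000→599/1000; 401/1000+599/1000→1. L = 659/250 ≈ 2.6360.
L − H = 2.6360 − 2.5903 = 0.046 bits.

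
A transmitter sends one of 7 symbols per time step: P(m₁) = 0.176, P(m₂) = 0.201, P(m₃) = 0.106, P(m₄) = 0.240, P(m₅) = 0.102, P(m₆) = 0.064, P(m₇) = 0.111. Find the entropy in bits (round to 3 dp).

2.685 bits

H = −Σ pᵢ log₂ pᵢ.
−0.176·log₂(0.176) = 0.4411
−0.201·log₂(0.201) = 0.4653
−0.106·log₂(0.106) = 0.3432
−0.240·log₂(0.240) = 0.4941
−0.102·log₂(0.102) = 0.3359
−0.064·log₂(0.064) = 0.2538
−0.111·log₂(0.111) = 0.3520
Sum ≈ 2.6855 → 2.685 bits.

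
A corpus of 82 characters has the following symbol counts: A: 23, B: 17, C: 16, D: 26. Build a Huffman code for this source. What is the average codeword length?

Probabilities are the counts divided by 82.
Repeatedly combine the two least-probable nodes; the expected code length is the sum of the merged weights.
merge 8/41 + 17/82 → 33/82
merge 23/82 + 13/41 → 49/82
merge 33/82 + 49/82 → 1
L = 33/82 + 49/82 + 1 = 2 bits/symbol.

2 bits/symbol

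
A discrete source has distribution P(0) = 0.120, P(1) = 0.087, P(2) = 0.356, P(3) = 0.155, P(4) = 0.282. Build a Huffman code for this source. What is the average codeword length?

Repeatedly combine the two least-probable nodes; the expected code length is the sum of the merged weights.
merge 87/1000 + 3/25 → 207/1000
merge 31/200 + 207/1000 → 181/500
merge 141/500 + 89/250 → 319/500
merge 181/500 + 319/500 → 1
L = 207/1000 + 181/500 + 319/500 + 1 = 2207/1000 = 2.207 bits/symbol.

2.207 bits/symbol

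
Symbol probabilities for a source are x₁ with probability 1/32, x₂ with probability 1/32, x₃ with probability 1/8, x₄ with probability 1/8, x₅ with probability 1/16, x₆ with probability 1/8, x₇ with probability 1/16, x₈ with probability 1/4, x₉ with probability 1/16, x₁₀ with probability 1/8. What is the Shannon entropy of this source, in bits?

3.0625 bits

Each probability is a power of 1/2, so log₂(1/p) is an integer.
H = Σ p·log₂(1/p) = 1/32·5 + 1/32·5 + 1/8·3 + 1/8·3 + 1/16·4 + 1/8·3 + 1/16·4 + 1/4·2 + 1/16·4 + 1/8·3 = 3.0625 bits.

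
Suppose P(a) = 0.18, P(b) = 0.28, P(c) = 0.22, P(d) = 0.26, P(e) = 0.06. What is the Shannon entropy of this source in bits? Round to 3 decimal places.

2.189 bits

H = −Σ pᵢ log₂ pᵢ.
−0.18·log₂(0.18) = 0.4453
−0.28·log₂(0.28) = 0.5142
−0.22·log₂(0.22) = 0.4806
−0.26·log₂(0.26) = 0.5053
−0.06·log₂(0.06) = 0.2435
Sum ≈ 2.1889 → 2.189 bits.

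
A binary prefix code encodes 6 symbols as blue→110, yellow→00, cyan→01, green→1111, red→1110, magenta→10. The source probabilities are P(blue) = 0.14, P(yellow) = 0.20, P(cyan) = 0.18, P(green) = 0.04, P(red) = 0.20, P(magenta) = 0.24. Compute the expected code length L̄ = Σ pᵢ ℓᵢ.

L̄ = Σ pᵢ·ℓᵢ = 0.14·3 + 0.20·2 + 0.18·2 + 0.04·4 + 0.20·4 + 0.24·2 = 2.62 bits/symbol.

2.62 bits/symbol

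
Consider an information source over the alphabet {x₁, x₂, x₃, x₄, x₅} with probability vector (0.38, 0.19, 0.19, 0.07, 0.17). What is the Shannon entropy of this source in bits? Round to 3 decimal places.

2.144 bits

H = −Σ pᵢ log₂ pᵢ.
−0.38·log₂(0.38) = 0.5305
−0.19·log₂(0.19) = 0.4552
−0.19·log₂(0.19) = 0.4552
−0.07·log₂(0.07) = 0.2686
−0.17·log₂(0.17) = 0.4346
Sum ≈ 2.1440 → 2.144 bits.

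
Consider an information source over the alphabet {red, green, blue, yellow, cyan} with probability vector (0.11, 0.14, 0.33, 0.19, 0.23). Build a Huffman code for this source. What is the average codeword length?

2.25 bits/symbol

Repeatedly combine the two least-probable nodes; the expected code length is the sum of the merged weights.
merge 11/100 + 7/50 → 1/4
merge 19/100 + 23/100 → 21/50
merge 1/4 + 33/100 → 29/50
merge 21/50 + 29/50 → 1
L = 1/4 + 21/50 + 29/50 + 1 = 9/4 = 2.25 bits/symbol.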